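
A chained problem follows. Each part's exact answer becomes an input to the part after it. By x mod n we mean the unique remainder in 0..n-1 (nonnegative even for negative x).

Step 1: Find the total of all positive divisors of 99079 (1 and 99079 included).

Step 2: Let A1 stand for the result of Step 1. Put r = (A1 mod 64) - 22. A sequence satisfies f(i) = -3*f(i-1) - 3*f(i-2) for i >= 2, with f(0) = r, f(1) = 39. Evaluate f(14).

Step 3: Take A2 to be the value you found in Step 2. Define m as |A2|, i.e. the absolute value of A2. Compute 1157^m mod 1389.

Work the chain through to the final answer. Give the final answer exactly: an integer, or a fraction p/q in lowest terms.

782

Step 1: 99079 is prime, so its only divisors are 1 and 99079; sigma = 1 + 99079 = 99080; answer 99080
Step 2: A1 = 99080; r = -14; f(2) = -3*(39) - 3*(-14) = -75; iterating: f(2)=-75, f(3)=108, f(4)=-99, f(5)=-27, f(6)=378, f(7)=-1053, f(8)=2025, f(9)=-2916, f(10)=2673, f(11)=729, f(12)=-10206, f(13)=28431, f(14)=-54675; answer -54675
Step 3: A2 = -54675; m = 54675; squarings mod 1389: 1157^1=1157, 1157^2=1042, 1157^4=955, 1157^8=841, 1157^16=280, 1157^32=616, 1157^64=259, 1157^128=409, 1157^256=601, 1157^512=61, 1157^1024=943, 1157^2048=289, 1157^4096=181, 1157^8192=814, 1157^16384=43, 1157^32768=460; 1157^54675 = 1157^1 * 1157^2 * 1157^16 * 1157^128 * 1157^256 * 1157^1024 * 1157^4096 * 1157^16384 * 1157^32768 = 782 (mod 1389); answer 782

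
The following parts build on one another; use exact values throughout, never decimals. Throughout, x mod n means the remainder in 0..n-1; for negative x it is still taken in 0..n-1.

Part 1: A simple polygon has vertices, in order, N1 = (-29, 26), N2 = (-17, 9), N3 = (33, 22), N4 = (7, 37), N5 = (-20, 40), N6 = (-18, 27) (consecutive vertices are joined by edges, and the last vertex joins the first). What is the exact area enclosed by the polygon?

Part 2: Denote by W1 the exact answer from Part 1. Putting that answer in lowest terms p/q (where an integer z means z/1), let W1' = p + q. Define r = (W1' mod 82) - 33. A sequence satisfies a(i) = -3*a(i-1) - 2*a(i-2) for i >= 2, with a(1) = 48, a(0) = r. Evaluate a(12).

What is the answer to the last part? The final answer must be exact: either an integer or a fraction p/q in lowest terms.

-319380

Part 1: cross terms: (-29*9 - -17*26)=181, (-17*22 - 33*9)=-671, (33*37 - 7*22)=1067, (7*40 - -20*37)=1020, (-20*27 - -18*40)=180, (-18*26 - -29*27)=315; twice the area = |2092| = 2092; area = 1046; answer 1046
Part 2: W1 = 1046; threaded value p + q = 1047; r = 30; a(2) = -3*(48) - 2*(30) = -204; iterating: a(2)=-204, a(3)=516, a(4)=-1140, a(5)=2388, a(6)=-4884, a(7)=9876, a(8)=-19860, a(9)=39828, a(10)=-79764, a(11)=159636, a(12)=-319380; answer -319380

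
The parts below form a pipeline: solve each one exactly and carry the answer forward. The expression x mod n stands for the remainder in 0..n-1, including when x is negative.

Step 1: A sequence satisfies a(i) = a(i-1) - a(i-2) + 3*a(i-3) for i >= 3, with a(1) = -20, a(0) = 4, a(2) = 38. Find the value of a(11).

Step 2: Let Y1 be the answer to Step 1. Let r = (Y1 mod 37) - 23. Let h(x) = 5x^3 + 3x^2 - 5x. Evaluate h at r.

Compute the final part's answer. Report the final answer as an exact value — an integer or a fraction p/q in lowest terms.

Step 1: a(3) = 1*(38) - 1*(-20) + 3*(4) = 70; iterating: a(3)=70, a(4)=-28, a(5)=16, a(6)=254, a(7)=154, a(8)=-52, a(9)=556, a(10)=1070, a(11)=358; answer 358
Step 2: Y1 = 358; r = 2; 5*(2)^3 + 3*(2)^2 - 5*(2)^1 = (40) + (12) + (-10) = 42; answer 42

42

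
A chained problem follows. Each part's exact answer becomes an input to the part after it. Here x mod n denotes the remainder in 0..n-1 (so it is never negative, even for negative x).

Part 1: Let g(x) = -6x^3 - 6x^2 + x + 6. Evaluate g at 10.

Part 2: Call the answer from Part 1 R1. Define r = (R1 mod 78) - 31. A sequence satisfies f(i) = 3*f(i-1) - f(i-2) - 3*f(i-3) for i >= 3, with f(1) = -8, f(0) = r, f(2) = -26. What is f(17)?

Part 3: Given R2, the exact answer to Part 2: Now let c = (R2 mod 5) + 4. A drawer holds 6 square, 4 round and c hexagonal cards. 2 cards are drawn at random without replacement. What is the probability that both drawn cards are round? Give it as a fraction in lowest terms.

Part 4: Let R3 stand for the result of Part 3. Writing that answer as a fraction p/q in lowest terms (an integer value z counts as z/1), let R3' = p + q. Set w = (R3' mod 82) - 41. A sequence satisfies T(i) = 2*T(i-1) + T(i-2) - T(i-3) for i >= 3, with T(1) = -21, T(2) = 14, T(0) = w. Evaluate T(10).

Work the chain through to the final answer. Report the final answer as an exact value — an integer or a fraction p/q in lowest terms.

Part 1: -6*(10)^3 - 6*(10)^2 + 1*(10)^1 + 6 = (-6000) + (-600) + (10) + (6) = -6584; answer -6584
Part 2: R1 = -6584; r = 15; f(3) = 3*(-26) - 1*(-8) - 3*(15) = -115; iterating: f(3)=-115, f(4)=-295, f(5)=-692, f(6)=-1436, f(7)=-2731, f(8)=-4681, f(9)=-7004, f(10)=-8138, f(11)=-3367, f(12)=19049, f(13)=84928, f(14)=245836, f(15)=595433, f(16)=1285679, f(17)=2524096; answer 2524096
Part 3: R2 = 2524096; c = 5; total draws C(15,2) = 105; favorable C(4,2) = 6; P = 2/35; answer 2/35
Part 4: R3 = 2/35; threaded value p + q = 37; w = -4; T(3) = 2*(14) + 1*(-21) - 1*(-4) = 11; iterating: T(3)=11, T(4)=57, T(5)=111, T(6)=268, T(7)=590, T(8)=1337, T(9)=2996, T(10)=6739; answer 6739

6739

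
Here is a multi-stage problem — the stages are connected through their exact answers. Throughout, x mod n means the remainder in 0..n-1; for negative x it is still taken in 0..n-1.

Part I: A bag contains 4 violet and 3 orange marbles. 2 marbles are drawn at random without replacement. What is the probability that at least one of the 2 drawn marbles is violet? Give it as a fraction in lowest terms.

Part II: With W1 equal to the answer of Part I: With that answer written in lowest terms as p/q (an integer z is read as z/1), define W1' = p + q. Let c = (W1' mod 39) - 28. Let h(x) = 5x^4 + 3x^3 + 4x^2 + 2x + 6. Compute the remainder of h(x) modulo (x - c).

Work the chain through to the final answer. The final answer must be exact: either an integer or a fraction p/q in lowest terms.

243876

Part I: total draws C(7,2) = 21; complement C(3,2) = 3; favorable 21 - 3 = 18; P = 6/7; answer 6/7
Part II: W1 = 6/7; threaded value p + q = 13; c = -15; remainder = value at the root: 5*(-15)^4 + 3*(-15)^3 + 4*(-15)^2 + 2*(-15)^1 + 6 = (253125) + (-10125) + (900) + (-30) + (6) = 243876; answer 243876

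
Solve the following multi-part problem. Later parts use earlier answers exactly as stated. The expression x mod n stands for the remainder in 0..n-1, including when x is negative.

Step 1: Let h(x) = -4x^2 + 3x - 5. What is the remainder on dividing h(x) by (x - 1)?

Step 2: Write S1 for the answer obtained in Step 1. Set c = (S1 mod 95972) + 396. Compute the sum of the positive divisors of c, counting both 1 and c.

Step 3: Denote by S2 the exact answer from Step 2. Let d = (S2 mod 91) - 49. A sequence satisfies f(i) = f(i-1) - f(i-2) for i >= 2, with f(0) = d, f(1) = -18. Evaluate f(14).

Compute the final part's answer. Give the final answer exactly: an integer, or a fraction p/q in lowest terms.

Step 1: remainder = value at the root: -4*(1)^2 + 3*(1)^1 - 5 = (-4) + (3) + (-5) = -6; answer -6
Step 2: S1 = -6; c = 96362; 96362 = 2 * 7 * 6883; sigma = (1 + 2) * (1 + 7) * (1 + 6883) = 3 * 8 * 6884 = 165216; answer 165216
Step 3: S2 = 165216; d = 2; f(2) = 1*(-18) - 1*(2) = -20; iterating: f(2)=-20, f(3)=-2, f(4)=18, f(5)=20, f(6)=2, f(7)=-18, f(8)=-20, f(9)=-2, f(10)=18, f(11)=20, f(12)=2, f(13)=-18, f(14)=-20; answer -20

-20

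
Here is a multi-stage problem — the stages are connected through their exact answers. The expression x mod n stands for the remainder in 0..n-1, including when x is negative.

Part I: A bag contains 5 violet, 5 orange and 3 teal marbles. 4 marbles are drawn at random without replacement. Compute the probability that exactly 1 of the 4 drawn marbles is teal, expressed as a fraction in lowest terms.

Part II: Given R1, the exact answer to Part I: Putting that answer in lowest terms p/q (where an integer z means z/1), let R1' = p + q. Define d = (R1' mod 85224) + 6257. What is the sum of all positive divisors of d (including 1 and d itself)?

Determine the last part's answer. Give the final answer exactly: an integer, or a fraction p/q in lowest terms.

Part I: total draws C(13,4) = 715; favorable C(3,1)*C(10,3) = 360; P = 72/143; answer 72/143
Part II: R1 = 72/143; threaded value p + q = 215; d = 6472; 6472 = 2^3 * 809; sigma = (1 + 2 + 4 + 8) * (1 + 809) = 15 * 810 = 12150; answer 12150

12150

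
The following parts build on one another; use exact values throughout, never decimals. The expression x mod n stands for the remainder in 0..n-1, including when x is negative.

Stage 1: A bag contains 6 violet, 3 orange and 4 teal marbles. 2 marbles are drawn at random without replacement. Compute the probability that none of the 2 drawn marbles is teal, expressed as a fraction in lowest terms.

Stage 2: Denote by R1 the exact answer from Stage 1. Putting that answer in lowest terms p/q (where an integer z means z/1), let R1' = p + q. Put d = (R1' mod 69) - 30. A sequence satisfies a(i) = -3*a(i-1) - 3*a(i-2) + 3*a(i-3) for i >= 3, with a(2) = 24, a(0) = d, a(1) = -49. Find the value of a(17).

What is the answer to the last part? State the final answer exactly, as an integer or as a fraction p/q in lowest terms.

349191

Stage 1: total draws C(13,2) = 78; favorable C(9,2) = 36; P = 6/13; answer 6/13
Stage 2: R1 = 6/13; threaded value p + q = 19; d = -11; a(3) = -3*(24) - 3*(-49) + 3*(-11) = 42; iterating: a(3)=42, a(4)=-345, a(5)=981, a(6)=-1782, a(7)=1368, a(8)=4185, a(9)=-22005, a(10)=57564, a(11)=-94122, a(12)=43659, a(13)=324081, a(14)=-1385586, a(15)=3315492, a(16)=-4817475, a(17)=349191; answer 349191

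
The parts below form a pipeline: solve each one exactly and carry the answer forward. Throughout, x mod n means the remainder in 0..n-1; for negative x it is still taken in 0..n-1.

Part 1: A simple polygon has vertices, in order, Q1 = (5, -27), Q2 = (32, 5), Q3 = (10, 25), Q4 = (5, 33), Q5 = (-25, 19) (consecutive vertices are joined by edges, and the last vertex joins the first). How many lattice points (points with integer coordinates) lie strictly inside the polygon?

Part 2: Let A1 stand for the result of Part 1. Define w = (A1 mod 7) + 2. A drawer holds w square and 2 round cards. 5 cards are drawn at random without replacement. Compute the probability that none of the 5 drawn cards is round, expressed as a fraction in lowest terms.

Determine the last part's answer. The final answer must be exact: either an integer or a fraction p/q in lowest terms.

1/21

Part 1: cross terms: (5*5 - 32*-27)=889, (32*25 - 10*5)=750, (10*33 - 5*25)=205, (5*19 - -25*33)=920, (-25*-27 - 5*19)=580; twice the area = |3344| = 3344; area = 1672; boundary points = 1 + 2 + 1 + 2 + 2 = 8; strictly interior points = area - boundary/2 + 1 = 1669; answer 1669
Part 2: A1 = 1669; w = 5; total draws C(7,5) = 21; favorable C(5,5) = 1; P = 1/21; answer 1/21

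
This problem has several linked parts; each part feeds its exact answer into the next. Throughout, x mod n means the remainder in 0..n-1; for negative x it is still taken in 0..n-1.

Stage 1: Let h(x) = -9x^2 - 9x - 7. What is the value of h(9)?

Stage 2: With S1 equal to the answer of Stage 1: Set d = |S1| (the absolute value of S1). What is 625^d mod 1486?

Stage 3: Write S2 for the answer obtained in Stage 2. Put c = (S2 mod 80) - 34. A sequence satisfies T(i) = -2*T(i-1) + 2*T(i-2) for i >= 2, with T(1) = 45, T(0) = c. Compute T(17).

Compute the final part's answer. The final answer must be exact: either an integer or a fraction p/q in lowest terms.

Stage 1: -9*(9)^2 - 9*(9)^1 - 7 = (-729) + (-81) + (-7) = -817; answer -817
Stage 2: S1 = -817; d = 817; squarings mod 1486: 625^1=625, 625^2=1293, 625^4=99, 625^8=885, 625^16=103, 625^32=207, 625^64=1241, 625^128=585, 625^256=445, 625^512=387; 625^817 = 625^1 * 625^16 * 625^32 * 625^256 * 625^512 = 249 (mod 1486); answer 249
Stage 3: S2 = 249; c = -25; T(2) = -2*(45) + 2*(-25) = -140; iterating: T(2)=-140, T(3)=370, T(4)=-1020, T(5)=2780, T(6)=-7600, T(7)=20760, T(8)=-56720, T(9)=154960, T(10)=-423360, T(11)=1156640, T(12)=-3160000, T(13)=8633280, T(14)=-23586560, T(15)=64439680, T(16)=-176052480, T(17)=480984320; answer 480984320

480984320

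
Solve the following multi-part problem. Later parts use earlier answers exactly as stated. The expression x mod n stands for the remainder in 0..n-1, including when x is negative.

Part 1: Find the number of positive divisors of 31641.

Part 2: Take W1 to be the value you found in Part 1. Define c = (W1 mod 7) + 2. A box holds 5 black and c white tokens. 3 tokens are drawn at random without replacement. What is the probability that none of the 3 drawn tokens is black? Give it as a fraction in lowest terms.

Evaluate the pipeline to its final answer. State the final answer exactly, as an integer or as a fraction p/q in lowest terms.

Part 1: 31641 = 3 * 53 * 199; number of divisors = (1+1) * (1+1) * (1+1) = 8; answer 8
Part 2: W1 = 8; c = 3; total draws C(8,3) = 56; favorable C(3,3) = 1; P = 1/56; answer 1/56

1/56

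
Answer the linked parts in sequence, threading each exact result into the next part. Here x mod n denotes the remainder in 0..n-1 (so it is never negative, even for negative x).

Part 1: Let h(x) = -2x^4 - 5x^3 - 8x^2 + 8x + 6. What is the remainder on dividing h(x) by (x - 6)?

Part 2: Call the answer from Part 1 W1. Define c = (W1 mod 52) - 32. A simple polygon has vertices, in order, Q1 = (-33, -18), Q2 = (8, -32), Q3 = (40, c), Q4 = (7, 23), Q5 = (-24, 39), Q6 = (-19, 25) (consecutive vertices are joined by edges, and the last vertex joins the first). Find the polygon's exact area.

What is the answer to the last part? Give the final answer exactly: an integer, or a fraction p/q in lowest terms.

Part 1: remainder = value at the root: -2*(6)^4 - 5*(6)^3 - 8*(6)^2 + 8*(6)^1 + 6 = (-2592) + (-1080) + (-288) + (48) + (6) = -3906; answer -3906
Part 2: W1 = -3906; c = 14; cross terms: (-33*-32 - 8*-18)=1200, (8*14 - 40*-32)=1392, (40*23 - 7*14)=822, (7*39 - -24*23)=825, (-24*25 - -19*39)=141, (-19*-18 - -33*25)=1167; twice the area = |5547| = 5547; area = 5547/2; answer 5547/2

5547/2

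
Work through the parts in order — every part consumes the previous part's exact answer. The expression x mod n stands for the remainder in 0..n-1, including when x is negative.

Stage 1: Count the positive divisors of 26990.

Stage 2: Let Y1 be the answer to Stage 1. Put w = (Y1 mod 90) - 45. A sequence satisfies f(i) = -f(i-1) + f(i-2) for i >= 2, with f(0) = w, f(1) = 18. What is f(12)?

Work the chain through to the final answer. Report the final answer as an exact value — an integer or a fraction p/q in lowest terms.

-5885

Stage 1: 26990 = 2 * 5 * 2699; number of divisors = (1+1) * (1+1) * (1+1) = 8; answer 8
Stage 2: Y1 = 8; w = -37; f(2) = -1*(18) + 1*(-37) = -55; iterating: f(2)=-55, f(3)=73, f(4)=-128, f(5)=201, f(6)=-329, f(7)=530, f(8)=-859, f(9)=1389, f(10)=-2248, f(11)=3637, f(12)=-5885; answer -5885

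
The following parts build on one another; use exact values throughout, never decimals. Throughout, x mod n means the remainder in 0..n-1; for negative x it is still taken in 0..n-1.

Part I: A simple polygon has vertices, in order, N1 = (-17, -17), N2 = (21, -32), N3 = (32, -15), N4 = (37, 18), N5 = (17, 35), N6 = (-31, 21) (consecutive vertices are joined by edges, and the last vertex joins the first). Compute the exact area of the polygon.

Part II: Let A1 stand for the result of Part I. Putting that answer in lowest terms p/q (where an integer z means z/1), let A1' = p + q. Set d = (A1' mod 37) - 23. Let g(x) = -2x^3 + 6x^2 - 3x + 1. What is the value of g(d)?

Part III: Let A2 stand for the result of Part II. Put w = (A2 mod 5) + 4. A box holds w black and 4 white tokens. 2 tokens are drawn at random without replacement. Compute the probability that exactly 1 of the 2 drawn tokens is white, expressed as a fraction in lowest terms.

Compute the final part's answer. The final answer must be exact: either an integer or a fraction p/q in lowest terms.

Part I: cross terms: (-17*-32 - 21*-17)=901, (21*-15 - 32*-32)=709, (32*18 - 37*-15)=1131, (37*35 - 17*18)=989, (17*21 - -31*35)=1442, (-31*-17 - -17*21)=884; twice the area = |6056| = 6056; area = 3028; answer 3028
Part II: A1 = 3028; threaded value p + q = 3029; d = 9; -2*(9)^3 + 6*(9)^2 - 3*(9)^1 + 1 = (-1458) + (486) + (-27) + (1) = -998; answer -998
Part III: A2 = -998; w = 6; total draws C(10,2) = 45; favorable C(4,1)*C(6,1) = 24; P = 8/15; answer 8/15

8/15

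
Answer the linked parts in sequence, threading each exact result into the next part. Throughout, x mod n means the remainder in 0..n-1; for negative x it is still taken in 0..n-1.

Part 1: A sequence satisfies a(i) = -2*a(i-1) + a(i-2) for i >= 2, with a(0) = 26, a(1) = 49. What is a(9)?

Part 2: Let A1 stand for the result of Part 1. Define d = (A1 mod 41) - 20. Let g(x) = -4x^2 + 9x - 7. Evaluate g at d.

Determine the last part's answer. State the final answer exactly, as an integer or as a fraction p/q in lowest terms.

-20

Part 1: a(2) = -2*(49) + 1*(26) = -72; iterating: a(2)=-72, a(3)=193, a(4)=-458, a(5)=1109, a(6)=-2676, a(7)=6461, a(8)=-15598, a(9)=37657; answer 37657
Part 2: A1 = 37657; d = -1; -4*(-1)^2 + 9*(-1)^1 - 7 = (-4) + (-9) + (-7) = -20; answer -20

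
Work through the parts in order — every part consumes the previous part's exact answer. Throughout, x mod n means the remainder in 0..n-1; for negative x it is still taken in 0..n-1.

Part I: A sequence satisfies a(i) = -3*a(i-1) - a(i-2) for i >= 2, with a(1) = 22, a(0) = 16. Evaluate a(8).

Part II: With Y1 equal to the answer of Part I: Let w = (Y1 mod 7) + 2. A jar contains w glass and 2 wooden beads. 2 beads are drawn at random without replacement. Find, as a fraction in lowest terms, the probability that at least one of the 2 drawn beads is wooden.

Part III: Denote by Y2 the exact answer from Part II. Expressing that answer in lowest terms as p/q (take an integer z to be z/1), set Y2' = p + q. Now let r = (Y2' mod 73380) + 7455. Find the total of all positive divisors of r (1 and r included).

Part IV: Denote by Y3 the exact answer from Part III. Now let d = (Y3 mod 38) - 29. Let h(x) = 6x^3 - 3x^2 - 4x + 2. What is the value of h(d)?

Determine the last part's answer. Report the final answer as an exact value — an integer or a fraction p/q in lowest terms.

-13635

Part I: a(2) = -3*(22) - 1*(16) = -82; iterating: a(2)=-82, a(3)=224, a(4)=-590, a(5)=1546, a(6)=-4048, a(7)=10598, a(8)=-27746; answer -27746
Part II: Y1 = -27746; w = 4; total draws C(6,2) = 15; complement C(4,2) = 6; favorable 15 - 6 = 9; P = 3/5; answer 3/5
Part III: Y2 = 3/5; threaded value p + q = 8; r = 7463; 7463 = 17 * 439; sigma = (1 + 17) * (1 + 439) = 18 * 440 = 7920; answer 7920
Part IV: Y3 = 7920; d = -13; 6*(-13)^3 - 3*(-13)^2 - 4*(-13)^1 + 2 = (-13182) + (-507) + (52) + (2) = -13635; answer -13635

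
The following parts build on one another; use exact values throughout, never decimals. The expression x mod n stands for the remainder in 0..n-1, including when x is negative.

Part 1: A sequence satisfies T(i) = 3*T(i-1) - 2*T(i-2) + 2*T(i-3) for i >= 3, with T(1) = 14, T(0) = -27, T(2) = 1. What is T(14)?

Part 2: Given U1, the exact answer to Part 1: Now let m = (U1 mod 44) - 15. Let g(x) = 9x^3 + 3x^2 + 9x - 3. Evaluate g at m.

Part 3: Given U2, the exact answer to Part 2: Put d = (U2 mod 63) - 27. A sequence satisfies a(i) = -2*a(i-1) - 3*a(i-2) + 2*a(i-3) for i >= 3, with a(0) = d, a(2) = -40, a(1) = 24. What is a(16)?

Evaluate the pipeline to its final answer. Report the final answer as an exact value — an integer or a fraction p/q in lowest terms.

-456644

Part 1: T(3) = 3*(1) - 2*(14) + 2*(-27) = -79; iterating: T(3)=-79, T(4)=-211, T(5)=-473, T(6)=-1155, T(7)=-2941, T(8)=-7459, T(9)=-18805, T(10)=-47379, T(11)=-119445, T(12)=-301187, T(13)=-759429, T(14)=-1914803; answer -1914803
Part 2: U1 = -1914803; m = 18; 9*(18)^3 + 3*(18)^2 + 9*(18)^1 - 3 = (52488) + (972) + (162) + (-3) = 53619; answer 53619
Part 3: U2 = 53619; d = -21; a(3) = -2*(-40) - 3*(24) + 2*(-21) = -34; iterating: a(3)=-34, a(4)=236, a(5)=-450, a(6)=124, a(7)=1574, a(8)=-4420, a(9)=4366, a(10)=7676, a(11)=-37290, a(12)=60284, a(13)=6654, a(14)=-268740, a(15)=638086, a(16)=-456644; answer -456644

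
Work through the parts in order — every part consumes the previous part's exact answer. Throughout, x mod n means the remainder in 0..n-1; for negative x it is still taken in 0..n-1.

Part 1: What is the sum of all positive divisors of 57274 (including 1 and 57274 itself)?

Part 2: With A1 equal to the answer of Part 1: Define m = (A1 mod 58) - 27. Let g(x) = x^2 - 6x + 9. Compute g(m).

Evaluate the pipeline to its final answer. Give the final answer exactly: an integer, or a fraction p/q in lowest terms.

256

Part 1: 57274 = 2 * 7 * 4091; sigma = (1 + 2) * (1 + 7) * (1 + 4091) = 3 * 8 * 4092 = 98208; answer 98208
Part 2: A1 = 98208; m = -13; 1*(-13)^2 - 6*(-13)^1 + 9 = (169) + (78) + (9) = 256; answer 256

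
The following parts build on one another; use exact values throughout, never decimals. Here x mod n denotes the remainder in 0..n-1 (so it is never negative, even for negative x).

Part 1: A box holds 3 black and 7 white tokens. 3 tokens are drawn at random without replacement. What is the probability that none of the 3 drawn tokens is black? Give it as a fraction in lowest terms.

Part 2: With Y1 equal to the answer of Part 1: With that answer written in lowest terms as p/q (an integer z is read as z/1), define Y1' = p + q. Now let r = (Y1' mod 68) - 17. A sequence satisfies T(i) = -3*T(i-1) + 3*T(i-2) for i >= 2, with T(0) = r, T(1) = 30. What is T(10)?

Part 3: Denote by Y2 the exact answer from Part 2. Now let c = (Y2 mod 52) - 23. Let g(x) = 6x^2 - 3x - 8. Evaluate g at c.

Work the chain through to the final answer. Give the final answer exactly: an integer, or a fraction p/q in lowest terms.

Part 1: total draws C(10,3) = 120; favorable C(7,3) = 35; P = 7/24; answer 7/24
Part 2: Y1 = 7/24; threaded value p + q = 31; r = 14; T(2) = -3*(30) + 3*(14) = -48; iterating: T(2)=-48, T(3)=234, T(4)=-846, T(5)=3240, T(6)=-12258, T(7)=46494, T(8)=-176256, T(9)=668250, T(10)=-2533518; answer -2533518
Part 3: Y2 = -2533518; c = 3; 6*(3)^2 - 3*(3)^1 - 8 = (54) + (-9) + (-8) = 37; answer 37

37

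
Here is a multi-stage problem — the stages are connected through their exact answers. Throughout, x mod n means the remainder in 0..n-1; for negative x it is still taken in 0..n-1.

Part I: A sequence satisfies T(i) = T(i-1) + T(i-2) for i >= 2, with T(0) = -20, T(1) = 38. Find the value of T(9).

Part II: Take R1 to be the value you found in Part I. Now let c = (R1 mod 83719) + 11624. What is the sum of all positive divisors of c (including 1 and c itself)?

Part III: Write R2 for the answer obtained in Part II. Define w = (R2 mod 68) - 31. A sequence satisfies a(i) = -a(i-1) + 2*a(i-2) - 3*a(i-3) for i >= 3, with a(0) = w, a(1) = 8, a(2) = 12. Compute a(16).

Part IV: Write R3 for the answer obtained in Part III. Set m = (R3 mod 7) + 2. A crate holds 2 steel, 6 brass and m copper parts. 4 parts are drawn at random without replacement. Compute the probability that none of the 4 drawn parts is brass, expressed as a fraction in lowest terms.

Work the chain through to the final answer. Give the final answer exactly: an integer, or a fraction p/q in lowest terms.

1/66

Part I: T(2) = 1*(38) + 1*(-20) = 18; iterating: T(2)=18, T(3)=56, T(4)=74, T(5)=130, T(6)=204, T(7)=334, T(8)=538, T(9)=872; answer 872
Part II: R1 = 872; c = 12496; 12496 = 2^4 * 11 * 71; sigma = (1 + 2 + 4 + 8 + 16) * (1 + 11) * (1 + 71) = 31 * 12 * 72 = 26784; answer 26784
Part III: R2 = 26784; w = 29; a(3) = -1*(12) + 2*(8) - 3*(29) = -83; iterating: a(3)=-83, a(4)=83, a(5)=-285, a(6)=700, a(7)=-1519, a(8)=3774, a(9)=-8912, a(10)=21017, a(11)=-50163, a(12)=118933, a(13)=-282310, a(14)=670665, a(15)=-1592084, a(16)=3780344; answer 3780344
Part IV: R3 = 3780344; m = 3; total draws C(11,4) = 330; favorable C(5,4) = 5; P = 1/66; answer 1/66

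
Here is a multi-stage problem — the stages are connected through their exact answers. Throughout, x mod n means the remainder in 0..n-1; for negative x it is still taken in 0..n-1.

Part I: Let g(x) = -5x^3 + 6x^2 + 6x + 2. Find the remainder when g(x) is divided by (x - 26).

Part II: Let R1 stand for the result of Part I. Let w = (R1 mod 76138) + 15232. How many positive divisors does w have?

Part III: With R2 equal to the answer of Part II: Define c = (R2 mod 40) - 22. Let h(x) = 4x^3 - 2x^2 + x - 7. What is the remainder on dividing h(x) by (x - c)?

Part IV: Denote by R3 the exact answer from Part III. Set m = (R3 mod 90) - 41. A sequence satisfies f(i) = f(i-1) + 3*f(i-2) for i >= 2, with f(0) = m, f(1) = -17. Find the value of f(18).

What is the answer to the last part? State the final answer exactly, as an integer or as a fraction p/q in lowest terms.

Part I: remainder = value at the root: -5*(26)^3 + 6*(26)^2 + 6*(26)^1 + 2 = (-87880) + (4056) + (156) + (2) = -83666; answer -83666
Part II: R1 = -83666; w = 83842; 83842 = 2 * 11 * 37 * 103; number of divisors = (1+1) * (1+1) * (1+1) * (1+1) = 16; answer 16
Part III: R2 = 16; c = -6; remainder = value at the root: 4*(-6)^3 - 2*(-6)^2 + 1*(-6)^1 - 7 = (-864) + (-72) + (-6) + (-7) = -949; answer -949
Part IV: R3 = -949; m = 0; f(2) = 1*(-17) + 3*(0) = -17; iterating: f(2)=-17, f(3)=-68, f(4)=-119, f(5)=-323, f(6)=-680, f(7)=-1649, f(8)=-3689, f(9)=-8636, f(10)=-19703, f(11)=-45611, f(12)=-104720, f(13)=-241553, f(14)=-555713, f(15)=-1280372, f(16)=-2947511, f(17)=-6788627, f(18)=-15631160; answer -15631160

-15631160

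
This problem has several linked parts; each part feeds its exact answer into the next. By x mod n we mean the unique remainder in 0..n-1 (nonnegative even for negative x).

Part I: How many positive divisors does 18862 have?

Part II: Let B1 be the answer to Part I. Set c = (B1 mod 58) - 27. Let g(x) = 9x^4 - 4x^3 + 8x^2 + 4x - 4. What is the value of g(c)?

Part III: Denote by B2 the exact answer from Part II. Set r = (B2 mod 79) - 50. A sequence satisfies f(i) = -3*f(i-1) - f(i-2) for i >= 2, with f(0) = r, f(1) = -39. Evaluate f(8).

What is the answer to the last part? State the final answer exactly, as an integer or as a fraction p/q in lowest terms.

Part I: 18862 = 2 * 9431; number of divisors = (1+1) * (1+1) = 4; answer 4
Part II: B1 = 4; c = -23; 9*(-23)^4 - 4*(-23)^3 + 8*(-23)^2 + 4*(-23)^1 - 4 = (2518569) + (48668) + (4232) + (-92) + (-4) = 2571373; answer 2571373
Part III: B2 = 2571373; r = -48; f(2) = -3*(-39) - 1*(-48) = 165; iterating: f(2)=165, f(3)=-456, f(4)=1203, f(5)=-3153, f(6)=8256, f(7)=-21615, f(8)=56589; answer 56589

56589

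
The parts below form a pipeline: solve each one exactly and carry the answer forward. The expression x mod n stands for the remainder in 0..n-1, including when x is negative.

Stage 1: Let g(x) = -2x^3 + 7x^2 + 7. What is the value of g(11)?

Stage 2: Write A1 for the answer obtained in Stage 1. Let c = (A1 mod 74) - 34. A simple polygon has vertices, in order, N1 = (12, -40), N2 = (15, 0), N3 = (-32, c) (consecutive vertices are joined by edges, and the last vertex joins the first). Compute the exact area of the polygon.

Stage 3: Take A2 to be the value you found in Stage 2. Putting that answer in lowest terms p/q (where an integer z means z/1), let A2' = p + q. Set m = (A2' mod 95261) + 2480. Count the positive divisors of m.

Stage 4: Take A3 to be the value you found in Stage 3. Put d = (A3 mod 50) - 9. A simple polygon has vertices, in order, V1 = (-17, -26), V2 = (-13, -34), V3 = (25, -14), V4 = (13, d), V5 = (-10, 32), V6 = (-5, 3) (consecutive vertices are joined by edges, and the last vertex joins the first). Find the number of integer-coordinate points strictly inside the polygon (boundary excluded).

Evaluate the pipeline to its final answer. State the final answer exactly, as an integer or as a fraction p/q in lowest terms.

Stage 1: -2*(11)^3 + 7*(11)^2 + 7 = (-2662) + (847) + (7) = -1808; answer -1808
Stage 2: A1 = -1808; c = 8; cross terms: (12*0 - 15*-40)=600, (15*8 - -32*0)=120, (-32*-40 - 12*8)=1184; twice the area = |1904| = 1904; area = 952; answer 952
Stage 3: A2 = 952; threaded value p + q = 953; m = 3433; 3433 is prime, so its only divisors are 1 and 3433; count = 2; answer 2
Stage 4: A3 = 2; d = -7; cross terms: (-17*-34 - -13*-26)=240, (-13*-14 - 25*-34)=1032, (25*-7 - 13*-14)=7, (13*32 - -10*-7)=346, (-10*3 - -5*32)=130, (-5*-26 - -17*3)=181; twice the area = |1936| = 1936; area = 968; boundary points = 4 + 2 + 1 + 1 + 1 + 1 = 10; strictly interior points = area - boundary/2 + 1 = 964; answer 964

964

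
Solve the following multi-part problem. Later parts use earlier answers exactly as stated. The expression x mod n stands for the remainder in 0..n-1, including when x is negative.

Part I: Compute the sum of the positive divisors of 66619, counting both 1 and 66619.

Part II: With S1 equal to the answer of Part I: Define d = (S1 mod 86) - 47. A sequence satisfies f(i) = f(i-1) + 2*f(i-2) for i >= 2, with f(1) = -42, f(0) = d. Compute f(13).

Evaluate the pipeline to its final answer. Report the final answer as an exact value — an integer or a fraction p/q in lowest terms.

Part I: 66619 = 7 * 31 * 307; sigma = (1 + 7) * (1 + 31) * (1 + 307) = 8 * 32 * 308 = 78848; answer 78848
Part II: S1 = 78848; d = 25; f(2) = 1*(-42) + 2*(25) = 8; iterating: f(2)=8, f(3)=-76, f(4)=-60, f(5)=-212, f(6)=-332, f(7)=-756, f(8)=-1420, f(9)=-2932, f(10)=-5772, f(11)=-11636, f(12)=-23180, f(13)=-46452; answer -46452

-46452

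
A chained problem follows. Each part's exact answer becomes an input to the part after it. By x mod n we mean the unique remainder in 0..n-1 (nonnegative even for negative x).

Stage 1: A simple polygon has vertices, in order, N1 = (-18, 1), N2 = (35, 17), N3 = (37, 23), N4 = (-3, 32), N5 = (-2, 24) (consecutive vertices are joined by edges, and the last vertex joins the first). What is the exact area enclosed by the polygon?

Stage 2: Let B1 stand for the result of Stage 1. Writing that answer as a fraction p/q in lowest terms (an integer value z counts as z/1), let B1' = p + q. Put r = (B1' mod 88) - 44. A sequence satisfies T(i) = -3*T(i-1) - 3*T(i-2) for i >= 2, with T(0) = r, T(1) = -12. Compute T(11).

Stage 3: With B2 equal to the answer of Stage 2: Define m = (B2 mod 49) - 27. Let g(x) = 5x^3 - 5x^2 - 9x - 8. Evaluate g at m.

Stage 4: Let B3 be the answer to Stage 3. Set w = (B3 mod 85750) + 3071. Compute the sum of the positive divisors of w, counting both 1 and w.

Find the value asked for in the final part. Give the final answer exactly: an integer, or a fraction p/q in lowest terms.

225792

Stage 1: cross terms: (-18*17 - 35*1)=-341, (35*23 - 37*17)=176, (37*32 - -3*23)=1253, (-3*24 - -2*32)=-8, (-2*1 - -18*24)=430; twice the area = |1510| = 1510; area = 755; answer 755
Stage 2: B1 = 755; threaded value p + q = 756; r = 8; T(2) = -3*(-12) - 3*(8) = 12; iterating: T(2)=12, T(3)=0, T(4)=-36, T(5)=108, T(6)=-216, T(7)=324, T(8)=-324, T(9)=0, T(10)=972, T(11)=-2916; answer -2916
Stage 3: B2 = -2916; m = -3; 5*(-3)^3 - 5*(-3)^2 - 9*(-3)^1 - 8 = (-135) + (-45) + (27) + (-8) = -161; answer -161
Stage 4: B3 = -161; w = 88660; 88660 = 2^2 * 5 * 11 * 13 * 31; sigma = (1 + 2 + 4) * (1 + 5) * (1 + 11) * (1 + 13) * (1 + 31) = 7 * 6 * 12 * 14 * 32 = 225792; answer 225792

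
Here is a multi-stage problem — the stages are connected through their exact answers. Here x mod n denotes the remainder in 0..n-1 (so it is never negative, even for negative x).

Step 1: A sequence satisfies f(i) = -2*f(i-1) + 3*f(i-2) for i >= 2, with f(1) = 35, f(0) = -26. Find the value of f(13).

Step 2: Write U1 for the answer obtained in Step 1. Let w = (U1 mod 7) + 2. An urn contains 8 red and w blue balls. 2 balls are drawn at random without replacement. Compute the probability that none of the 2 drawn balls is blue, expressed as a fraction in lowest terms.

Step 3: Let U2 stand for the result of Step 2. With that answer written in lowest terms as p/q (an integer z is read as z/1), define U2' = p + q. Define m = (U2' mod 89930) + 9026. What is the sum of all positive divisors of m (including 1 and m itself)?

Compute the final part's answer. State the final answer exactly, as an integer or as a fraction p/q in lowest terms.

Step 1: f(2) = -2*(35) + 3*(-26) = -148; iterating: f(2)=-148, f(3)=401, f(4)=-1246, f(5)=3695, f(6)=-11128, f(7)=33341, f(8)=-100066, f(9)=300155, f(10)=-900508, f(11)=2701481, f(12)=-8104486, f(13)=24313415; answer 24313415
Step 2: U1 = 24313415; w = 2; total draws C(10,2) = 45; favorable C(8,2) = 28; P = 28/45; answer 28/45
Step 3: U2 = 28/45; threaded value p + q = 73; m = 9099; 9099 = 3^3 * 337; sigma = (1 + 3 + 9 + 27) * (1 + 337) = 40 * 338 = 13520; answer 13520

13520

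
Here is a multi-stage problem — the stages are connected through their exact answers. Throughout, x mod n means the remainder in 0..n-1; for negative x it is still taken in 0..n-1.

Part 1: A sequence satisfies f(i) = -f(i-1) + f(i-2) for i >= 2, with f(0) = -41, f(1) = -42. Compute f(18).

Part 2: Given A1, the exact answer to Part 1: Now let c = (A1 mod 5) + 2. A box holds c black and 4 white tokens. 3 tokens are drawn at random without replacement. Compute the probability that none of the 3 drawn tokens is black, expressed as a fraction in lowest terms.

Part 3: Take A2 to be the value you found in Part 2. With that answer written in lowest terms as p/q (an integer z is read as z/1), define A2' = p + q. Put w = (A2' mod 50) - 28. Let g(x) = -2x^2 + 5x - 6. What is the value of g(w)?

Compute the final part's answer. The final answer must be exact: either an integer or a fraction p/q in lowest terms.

Part 1: f(2) = -1*(-42) + 1*(-41) = 1; iterating: f(2)=1, f(3)=-43, f(4)=44, f(5)=-87, f(6)=131, f(7)=-218, f(8)=349, f(9)=-567, f(10)=916, f(11)=-1483, f(12)=2399, f(13)=-3882, f(14)=6281, f(15)=-10163, f(16)=16444, f(17)=-26607, f(18)=43051; answer 43051
Part 2: A1 = 43051; c = 3; total draws C(7,3) = 35; favorable C(4,3) = 4; P = 4/35; answer 4/35
Part 3: A2 = 4/35; threaded value p + q = 39; w = 11; -2*(11)^2 + 5*(11)^1 - 6 = (-242) + (55) + (-6) = -193; answer -193

-193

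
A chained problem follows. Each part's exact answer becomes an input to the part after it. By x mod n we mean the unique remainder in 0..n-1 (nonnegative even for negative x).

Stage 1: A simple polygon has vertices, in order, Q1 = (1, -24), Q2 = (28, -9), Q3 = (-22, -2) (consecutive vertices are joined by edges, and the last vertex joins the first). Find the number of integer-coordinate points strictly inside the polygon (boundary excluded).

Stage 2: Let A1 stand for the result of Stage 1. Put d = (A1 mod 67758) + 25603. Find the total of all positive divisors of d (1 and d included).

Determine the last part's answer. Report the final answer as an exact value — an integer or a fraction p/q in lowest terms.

27872

Stage 1: cross terms: (1*-9 - 28*-24)=663, (28*-2 - -22*-9)=-254, (-22*-24 - 1*-2)=530; twice the area = |939| = 939; area = 939/2; boundary points = 3 + 1 + 1 = 5; strictly interior points = area - boundary/2 + 1 = 468; answer 468
Stage 2: A1 = 468; d = 26071; 26071 = 29^2 * 31; sigma = (1 + 29 + 841) * (1 + 31) = 871 * 32 = 27872; answer 27872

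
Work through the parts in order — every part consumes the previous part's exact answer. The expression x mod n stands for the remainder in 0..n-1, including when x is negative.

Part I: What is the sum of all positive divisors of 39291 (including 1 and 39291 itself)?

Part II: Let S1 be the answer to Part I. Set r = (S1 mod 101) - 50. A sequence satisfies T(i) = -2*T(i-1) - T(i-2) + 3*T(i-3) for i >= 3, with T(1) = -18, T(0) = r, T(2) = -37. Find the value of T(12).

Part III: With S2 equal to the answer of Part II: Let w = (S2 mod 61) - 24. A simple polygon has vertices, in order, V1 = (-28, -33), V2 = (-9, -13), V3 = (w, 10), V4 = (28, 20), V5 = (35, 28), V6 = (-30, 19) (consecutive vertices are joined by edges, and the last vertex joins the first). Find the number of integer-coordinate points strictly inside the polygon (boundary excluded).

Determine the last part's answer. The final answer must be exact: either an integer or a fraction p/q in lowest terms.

Part I: 39291 = 3 * 7 * 1871; sigma = (1 + 3) * (1 + 7) * (1 + 1871) = 4 * 8 * 1872 = 59904; answer 59904
Part II: S1 = 59904; r = -39; T(3) = -2*(-37) - 1*(-18) + 3*(-39) = -25; iterating: T(3)=-25, T(4)=33, T(5)=-152, T(6)=196, T(7)=-141, T(8)=-370, T(9)=1469, T(10)=-2991, T(11)=3403, T(12)=592; answer 592
Part III: S2 = 592; w = 19; cross terms: (-28*-13 - -9*-33)=67, (-9*10 - 19*-13)=157, (19*20 - 28*10)=100, (28*28 - 35*20)=84, (35*19 - -30*28)=1505, (-30*-33 - -28*19)=1522; twice the area = |3435| = 3435; area = 3435/2; boundary points = 1 + 1 + 1 + 1 + 1 + 2 = 7; strictly interior points = area - boundary/2 + 1 = 1715; answer 1715

1715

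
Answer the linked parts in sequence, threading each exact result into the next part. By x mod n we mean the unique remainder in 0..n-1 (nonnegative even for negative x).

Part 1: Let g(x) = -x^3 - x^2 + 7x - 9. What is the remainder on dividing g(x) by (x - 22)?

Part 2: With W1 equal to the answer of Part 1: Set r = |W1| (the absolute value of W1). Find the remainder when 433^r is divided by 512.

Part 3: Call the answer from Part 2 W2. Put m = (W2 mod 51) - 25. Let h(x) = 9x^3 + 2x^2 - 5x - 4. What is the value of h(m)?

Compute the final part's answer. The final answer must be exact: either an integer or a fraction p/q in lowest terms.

Part 1: remainder = value at the root: -1*(22)^3 - 1*(22)^2 + 7*(22)^1 - 9 = (-10648) + (-484) + (154) + (-9) = -10987; answer -10987
Part 2: W1 = -10987; r = 10987; squarings mod 512: 433^1=433, 433^2=97, 433^4=193, 433^8=385, 433^16=257, 433^32=1, 433^64=1, 433^128=1, 433^256=1, 433^512=1, 433^1024=1, 433^2048=1, 433^4096=1, 433^8192=1; 433^10987 = 433^1 * 433^2 * 433^8 * 433^32 * 433^64 * 433^128 * 433^512 * 433^2048 * 433^8192 = 401 (mod 512); answer 401
Part 3: W2 = 401; m = 19; 9*(19)^3 + 2*(19)^2 - 5*(19)^1 - 4 = (61731) + (722) + (-95) + (-4) = 62354; answer 62354

62354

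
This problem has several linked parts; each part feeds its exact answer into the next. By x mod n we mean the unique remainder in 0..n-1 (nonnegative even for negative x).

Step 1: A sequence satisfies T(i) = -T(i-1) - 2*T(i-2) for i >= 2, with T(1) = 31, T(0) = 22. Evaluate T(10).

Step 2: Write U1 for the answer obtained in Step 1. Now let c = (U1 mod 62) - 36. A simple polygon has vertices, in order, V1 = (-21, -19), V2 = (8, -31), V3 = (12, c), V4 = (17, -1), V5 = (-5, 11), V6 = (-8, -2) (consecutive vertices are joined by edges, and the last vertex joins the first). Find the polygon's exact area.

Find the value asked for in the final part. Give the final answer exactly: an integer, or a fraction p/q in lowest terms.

781

Step 1: T(2) = -1*(31) - 2*(22) = -75; iterating: T(2)=-75, T(3)=13, T(4)=137, T(5)=-163, T(6)=-111, T(7)=437, T(8)=-215, T(9)=-659, T(10)=1089; answer 1089
Step 2: U1 = 1089; c = -1; cross terms: (-21*-31 - 8*-19)=803, (8*-1 - 12*-31)=364, (12*-1 - 17*-1)=5, (17*11 - -5*-1)=182, (-5*-2 - -8*11)=98, (-8*-19 - -21*-2)=110; twice the area = |1562| = 1562; area = 781; answer 781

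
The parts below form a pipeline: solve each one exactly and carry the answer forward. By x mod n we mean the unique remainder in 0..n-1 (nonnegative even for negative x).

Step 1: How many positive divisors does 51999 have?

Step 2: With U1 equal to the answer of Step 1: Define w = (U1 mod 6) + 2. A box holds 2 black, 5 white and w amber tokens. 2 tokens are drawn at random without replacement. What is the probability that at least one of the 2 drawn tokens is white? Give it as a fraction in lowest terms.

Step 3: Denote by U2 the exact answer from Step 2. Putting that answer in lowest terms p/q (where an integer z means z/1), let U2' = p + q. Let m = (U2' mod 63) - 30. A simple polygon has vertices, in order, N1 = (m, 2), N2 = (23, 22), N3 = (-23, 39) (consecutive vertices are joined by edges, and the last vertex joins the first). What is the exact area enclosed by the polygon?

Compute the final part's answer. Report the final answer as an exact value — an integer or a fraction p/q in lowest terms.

Step 1: 51999 = 3 * 17333; number of divisors = (1+1) * (1+1) = 4; answer 4
Step 2: U1 = 4; w = 6; total draws C(13,2) = 78; complement C(8,2) = 28; favorable 78 - 28 = 50; P = 25/39; answer 25/39
Step 3: U2 = 25/39; threaded value p + q = 64; m = -29; cross terms: (-29*22 - 23*2)=-684, (23*39 - -23*22)=1403, (-23*2 - -29*39)=1085; twice the area = |1804| = 1804; area = 902; answer 902

902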